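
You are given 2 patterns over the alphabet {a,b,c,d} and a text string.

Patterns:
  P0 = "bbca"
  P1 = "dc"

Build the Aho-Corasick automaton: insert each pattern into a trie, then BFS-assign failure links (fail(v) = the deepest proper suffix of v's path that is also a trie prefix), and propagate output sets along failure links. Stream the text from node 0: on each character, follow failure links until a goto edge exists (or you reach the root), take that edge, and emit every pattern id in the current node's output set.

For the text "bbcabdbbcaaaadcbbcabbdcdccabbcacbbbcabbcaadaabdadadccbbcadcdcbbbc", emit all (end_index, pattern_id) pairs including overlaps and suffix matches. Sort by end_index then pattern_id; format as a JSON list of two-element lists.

Build automaton:
Trie (insert patterns):
  0='ε' goto b→1 d→5
  1='b' goto b→2
  2='bb' goto c→3
  3='bbc' goto a→4
  4='bbca' goto ·  [P0 ends]
  5='d' goto c→6
  6='dc' goto ·  [P1 ends]

BFS fail/out derivation:
  fail(1) 'b': from fail(0)=0 chase 'b': 0 ⇒ 0;  out=∅∪out(0)=∅
  fail(5) 'd': from fail(0)=0 chase 'd': 0 ⇒ 0;  out=∅∪out(0)=∅
  fail(2) 'bb': from fail(1)=0 chase 'b': 0 ⇒ 1;  out=∅∪out(1)=∅
  fail(6) 'dc': from fail(5)=0 chase 'c': 0 ⇒ 0;  out={1}∪out(0)={1}
  fail(3) 'bbc': from fail(2)=1 chase 'c': 1→0 ⇒ 0;  out=∅∪out(0)=∅
  fail(4) 'bbca': from fail(3)=0 chase 'a': 0 ⇒ 0;  out={0}∪out(0)={0}

Run:
pos 0 'b': at 1
pos 1 'b': at 2
pos 2 'c': at 3
pos 3 'a': at 4  → match P0@[0:3]
pos 4 'b': at 1 ·f
pos 5 'd': at 5 ·f
pos 6 'b': at 1 ·f
pos 7 'b': at 2
pos 8 'c': at 3
pos 9 'a': at 4  → match P0@[6:9]
pos 10 'a': at 0 ·f
pos 11 'a': at 0
pos 12 'a': at 0
pos 13 'd': at 5
pos 14 'c': at 6  → match P1@[13:14]
pos 15 'b': at 1 ·f
pos 16 'b': at 2
pos 17 'c': at 3
pos 18 'a': at 4  → match P0@[15:18]
pos 19 'b': at 1 ·f
pos 20 'b': at 2
pos 21 'd': at 5 ·f
pos 22 'c': at 6  → match P1@[21:22]
pos 23 'd': at 5 ·f
pos 24 'c': at 6  → match P1@[23:24]
pos 25 'c': at 0 ·f
pos 26 'a': at 0
pos 27 'b': at 1
pos 28 'b': at 2
pos 29 'c': at 3
pos 30 'a': at 4  → match P0@[27:30]
pos 31 'c': at 0 ·f
pos 32 'b': at 1
pos 33 'b': at 2
pos 34 'b': at 2 ·f
pos 35 'c': at 3
pos 36 'a': at 4  → match P0@[33:36]
pos 37 'b': at 1 ·f
pos 38 'b': at 2
pos 39 'c': at 3
pos 40 'a': at 4  → match P0@[37:40]
pos 41 'a': at 0 ·f
pos 42 'd': at 5
pos 43 'a': at 0 ·f
pos 44 'a': at 0
pos 45 'b': at 1
pos 46 'd': at 5 ·f
pos 47 'a': at 0 ·f
pos 48 'd': at 5
pos 49 'a': at 0 ·f
pos 50 'd': at 5
pos 51 'c': at 6  → match P1@[50:51]
pos 52 'c': at 0 ·f
pos 53 'b': at 1
pos 54 'b': at 2
pos 55 'c': at 3
pos 56 'a': at 4  → match P0@[53:56]
pos 57 'd': at 5 ·f
pos 58 'c': at 6  → match P1@[57:58]
pos 59 'd': at 5 ·f
pos 60 'c': at 6  → match P1@[59:60]
pos 61 'b': at 1 ·f
pos 62 'b': at 2
pos 63 'b': at 2 ·f
pos 64 'c': at 3

Result: [[3,0],[9,0],[14,1],[18,0],[22,1],[24,1],[30,0],[36,0],[40,0],[51,1],[56,0],[58,1],[60,1]]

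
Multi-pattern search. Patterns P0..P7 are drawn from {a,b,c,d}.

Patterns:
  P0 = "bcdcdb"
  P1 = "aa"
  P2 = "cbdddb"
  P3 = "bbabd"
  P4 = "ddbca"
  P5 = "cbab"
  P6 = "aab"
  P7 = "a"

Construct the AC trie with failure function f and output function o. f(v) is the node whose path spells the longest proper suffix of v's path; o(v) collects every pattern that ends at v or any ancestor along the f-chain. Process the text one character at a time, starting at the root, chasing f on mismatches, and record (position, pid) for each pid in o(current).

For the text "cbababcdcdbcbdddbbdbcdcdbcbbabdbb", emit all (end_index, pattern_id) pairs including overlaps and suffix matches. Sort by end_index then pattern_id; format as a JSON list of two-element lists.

Build automaton:
Trie nodes:
  0='ε' goto a→7 b→1 c→9 d→19
  1='b' goto b→15 c→2
  2='bc' goto d→3
  3='bcd' goto c→4
  4='bcdc' goto d→5
  5='bcdcd' goto b→6
  6='bcdcdb' goto ·  [P0 ends]
  7='a' goto a→8  [P7 ends]
  8='aa' goto b→26  [P1 ends]
  9='c' goto b→10
  10='cb' goto a→24 d→11
  11='cbd' goto d→12
  12='cbdd' goto d→13
  13='cbddd' goto b→14
  14='cbdddb' goto ·  [P2 ends]
  15='bb' goto a→16
  16='bba' goto b→17
  17='bbab' goto d→18
  18='bbabd' goto ·  [P3 ends]
  19='d' goto d→20
  20='dd' goto b→21
  21='ddb' goto c→22
  22='ddbc' goto a→23
  23='ddbca' goto ·  [P4 ends]
  24='cba' goto b→25
  25='cbab' goto ·  [P5 ends]
  26='aab' goto ·  [P6 ends]

Failure links (BFS by depth):
  fail(1) 'b': from fail(0)=0 chase 'b': 0 ⇒ 0;  out=∅∪out(0)=∅
  fail(7) 'a': from fail(0)=0 chase 'a': 0 ⇒ 0;  out={7}∪out(0)={7}
  fail(9) 'c': from fail(0)=0 chase 'c': 0 ⇒ 0;  out=∅∪out(0)=∅
  fail(19) 'd': from fail(0)=0 chase 'd': 0 ⇒ 0;  out=∅∪out(0)=∅
  fail(2) 'bc': from fail(1)=0 chase 'c': 0 ⇒ 9;  out=∅∪out(9)=∅
  fail(8) 'aa': from fail(7)=0 chase 'a': 0 ⇒ 7;  out={1}∪out(7)={1,7}
  fail(10) 'cb': from fail(9)=0 chase 'b': 0 ⇒ 1;  out=∅∪out(1)=∅
  fail(15) 'bb': from fail(1)=0 chase 'b': 0 ⇒ 1;  out=∅∪out(1)=∅
  fail(20) 'dd': from fail(19)=0 chase 'd': 0 ⇒ 19;  out=∅∪out(19)=∅
  fail(3) 'bcd': from fail(2)=9 chase 'd': 9→0 ⇒ 19;  out=∅∪out(19)=∅
  fail(11) 'cbd': from fail(10)=1 chase 'd': 1→0 ⇒ 19;  out=∅∪out(19)=∅
  fail(16) 'bba': from fail(15)=1 chase 'a': 1→0 ⇒ 7;  out=∅∪out(7)={7}
  fail(21) 'ddb': from fail(20)=19 chase 'b': 19→0 ⇒ 1;  out=∅∪out(1)=∅
  fail(24) 'cba': from fail(10)=1 chase 'a': 1→0 ⇒ 7;  out=∅∪out(7)={7}
  fail(26) 'aab': from fail(8)=7 chase 'b': 7→0 ⇒ 1;  out={6}∪out(1)={6}
  fail(4) 'bcdc': from fail(3)=19 chase 'c': 19→0 ⇒ 9;  out=∅∪out(9)=∅
  fail(12) 'cbdd': from fail(11)=19 chase 'd': 19 ⇒ 20;  out=∅∪out(20)=∅
  fail(17) 'bbab': from fail(16)=7 chase 'b': 7→0 ⇒ 1;  out=∅∪out(1)=∅
  fail(22) 'ddbc': from fail(21)=1 chase 'c': 1 ⇒ 2;  out=∅∪out(2)=∅
  fail(25) 'cbab': from fail(24)=7 chase 'b': 7→0 ⇒ 1;  out={5}∪out(1)={5}
  fail(5) 'bcdcd': from fail(4)=9 chase 'd': 9→0 ⇒ 19;  out=∅∪out(19)=∅
  fail(13) 'cbddd': from fail(12)=20 chase 'd': 20→19 ⇒ 20;  out=∅∪out(20)=∅
  fail(18) 'bbabd': from fail(17)=1 chase 'd': 1→0 ⇒ 19;  out={3}∪out(19)={3}
  fail(23) 'ddbca': from fail(22)=2 chase 'a': 2→9→0 ⇒ 7;  out={4}∪out(7)={4,7}
  fail(6) 'bcdcdb': from fail(5)=19 chase 'b': 19→0 ⇒ 1;  out={0}∪out(1)={0}
  fail(14) 'cbdddb': from fail(13)=20 chase 'b': 20 ⇒ 21;  out={2}∪out(21)={2}

Run:
[0] read 'c'  n0⇒n9
[1] read 'b'  n9⇒n10
[2] read 'a'  n10⇒n24  emit P7@[2:2]
[3] read 'b'  n24⇒n25  emit P5@[0:3]
[4] read 'a'  n25⇒n7 (via fail)  emit P7@[4:4]
[5] read 'b'  n7⇒n1 (via fail)
[6] read 'c'  n1⇒n2
[7] read 'd'  n2⇒n3
[8] read 'c'  n3⇒n4
[9] read 'd'  n4⇒n5
[10] read 'b'  n5⇒n6  emit P0@[5:10]
[11] read 'c'  n6⇒n2 (via fail)
[12] read 'b'  n2⇒n10 (via fail)
[13] read 'd'  n10⇒n11
[14] read 'd'  n11⇒n12
[15] read 'd'  n12⇒n13
[16] read 'b'  n13⇒n14  emit P2@[11:16]
[17] read 'b'  n14⇒n15 (via fail)
[18] read 'd'  n15⇒n19 (via fail)
[19] read 'b'  n19⇒n1 (via fail)
[20] read 'c'  n1⇒n2
[21] read 'd'  n2⇒n3
[22] read 'c'  n3⇒n4
[23] read 'd'  n4⇒n5
[24] read 'b'  n5⇒n6  emit P0@[19:24]
[25] read 'c'  n6⇒n2 (via fail)
[26] read 'b'  n2⇒n10 (via fail)
[27] read 'b'  n10⇒n15 (via fail)
[28] read 'a'  n15⇒n16  emit P7@[28:28]
[29] read 'b'  n16⇒n17
[30] read 'd'  n17⇒n18  emit P3@[26:30]
[31] read 'b'  n18⇒n1 (via fail)
[32] read 'b'  n1⇒n15

Result: [[2,7],[3,5],[4,7],[10,0],[16,2],[24,0],[28,7],[30,3]]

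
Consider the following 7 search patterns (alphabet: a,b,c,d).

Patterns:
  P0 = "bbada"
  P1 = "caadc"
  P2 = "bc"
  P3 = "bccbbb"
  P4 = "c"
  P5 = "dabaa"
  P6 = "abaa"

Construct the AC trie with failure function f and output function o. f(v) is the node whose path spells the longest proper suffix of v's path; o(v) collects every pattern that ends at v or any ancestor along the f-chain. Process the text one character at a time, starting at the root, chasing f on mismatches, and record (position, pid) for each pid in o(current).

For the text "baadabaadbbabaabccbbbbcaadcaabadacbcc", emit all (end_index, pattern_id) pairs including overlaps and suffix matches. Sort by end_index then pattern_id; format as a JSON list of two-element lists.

Build automaton:
Trie nodes:
  n0 'ε': a→21 b→1 c→6 d→16
  n1 'b': b→2 c→11
  n2 'bb': a→3
  n3 'bba': d→4
  n4 'bbad': a→5
  n5 'bbada': ·  ←P0
  n6 'c': a→7  ←P4
  n7 'ca': a→8
  n8 'caa': d→9
  n9 'caad': c→10
  n10 'caadc': ·  ←P1
  n11 'bc': c→12  ←P2
  n12 'bcc': b→13
  n13 'bccb': b→14
  n14 'bccbb': b→15
  n15 'bccbbb': ·  ←P3
  n16 'd': a→17
  n17 'da': b→18
  n18 'dab': a→19
  n19 'daba': a→20
  n20 'dabaa': ·  ←P5
  n21 'a': b→22
  n22 'ab': a→23
  n23 'aba': a→24
  n24 'abaa': ·  ←P6

Failure links (BFS by depth):
  n1('b'): parent n0 fail=0; on 'b' 0 → fail=0;  out ∅∪∅=∅
  n6('c'): parent n0 fail=0; on 'c' 0 → fail=0;  out {4}∪∅={4}
  n16('d'): parent n0 fail=0; on 'd' 0 → fail=0;  out ∅∪∅=∅
  n21('a'): parent n0 fail=0; on 'a' 0 → fail=0;  out ∅∪∅=∅
  n2('bb'): parent n1 fail=0; on 'b' 0 → fail=1;  out ∅∪∅=∅
  n7('ca'): parent n6 fail=0; on 'a' 0 → fail=21;  out ∅∪∅=∅
  n11('bc'): parent n1 fail=0; on 'c' 0 → fail=6;  out {2}∪{4}={2,4}
  n17('da'): parent n16 fail=0; on 'a' 0 → fail=21;  out ∅∪∅=∅
  n22('ab'): parent n21 fail=0; on 'b' 0 → fail=1;  out ∅∪∅=∅
  n3('bba'): parent n2 fail=1; on 'a' 1→0 → fail=21;  out ∅∪∅=∅
  n8('caa'): parent n7 fail=21; on 'a' 21→0 → fail=21;  out ∅∪∅=∅
  n12('bcc'): parent n11 fail=6; on 'c' 6→0 → fail=6;  out ∅∪{4}={4}
  n18('dab'): parent n17 fail=21; on 'b' 21 → fail=22;  out ∅∪∅=∅
  n23('aba'): parent n22 fail=1; on 'a' 1→0 → fail=21;  out ∅∪∅=∅
  n4('bbad'): parent n3 fail=21; on 'd' 21→0 → fail=16;  out ∅∪∅=∅
  n9('caad'): parent n8 fail=21; on 'd' 21→0 → fail=16;  out ∅∪∅=∅
  n13('bccb'): parent n12 fail=6; on 'b' 6→0 → fail=1;  out ∅∪∅=∅
  n19('daba'): parent n18 fail=22; on 'a' 22 → fail=23;  out ∅∪∅=∅
  n24('abaa'): parent n23 fail=21; on 'a' 21→0 → fail=21;  out {6}∪∅={6}
  n5('bbada'): parent n4 fail=16; on 'a' 16 → fail=17;  out {0}∪∅={0}
  n10('caadc'): parent n9 fail=16; on 'c' 16→0 → fail=6;  out {1}∪{4}={1,4}
  n14('bccbb'): parent n13 fail=1; on 'b' 1 → fail=2;  out ∅∪∅=∅
  n20('dabaa'): parent n19 fail=23; on 'a' 23 → fail=24;  out {5}∪{6}={5,6}
  n15('bccbbb'): parent n14 fail=2; on 'b' 2→1 → fail=2;  out {3}∪∅={3}

Text stream:
pos 0 'b': at 1
pos 1 'a': at 21 (via fail)
pos 2 'a': at 21 (via fail)
pos 3 'd': at 16 (via fail)
pos 4 'a': at 17
pos 5 'b': at 18
pos 6 'a': at 19
pos 7 'a': at 20  ** P5@[3:7],P6@[4:7]
pos 8 'd': at 16 (via fail)
pos 9 'b': at 1 (via fail)
pos 10 'b': at 2
pos 11 'a': at 3
pos 12 'b': at 22 (via fail)
pos 13 'a': at 23
pos 14 'a': at 24  ** P6@[11:14]
pos 15 'b': at 22 (via fail)
pos 16 'c': at 11 (via fail)  ** P2@[15:16],P4@[16:16]
pos 17 'c': at 12  ** P4@[17:17]
pos 18 'b': at 13
pos 19 'b': at 14
pos 20 'b': at 15  ** P3@[15:20]
pos 21 'b': at 2 (via fail)
pos 22 'c': at 11 (via fail)  ** P2@[21:22],P4@[22:22]
pos 23 'a': at 7 (via fail)
pos 24 'a': at 8
pos 25 'd': at 9
pos 26 'c': at 10  ** P1@[22:26],P4@[26:26]
pos 27 'a': at 7 (via fail)
pos 28 'a': at 8
pos 29 'b': at 22 (via fail)
pos 30 'a': at 23
pos 31 'd': at 16 (via fail)
pos 32 'a': at 17
pos 33 'c': at 6 (via fail)  ** P4@[33:33]
pos 34 'b': at 1 (via fail)
pos 35 'c': at 11  ** P2@[34:35],P4@[35:35]
pos 36 'c': at 12  ** P4@[36:36]

Result: [[7,5],[7,6],[14,6],[16,2],[16,4],[17,4],[20,3],[22,2],[22,4],[26,1],[26,4],[33,4],[35,2],[35,4],[36,4]]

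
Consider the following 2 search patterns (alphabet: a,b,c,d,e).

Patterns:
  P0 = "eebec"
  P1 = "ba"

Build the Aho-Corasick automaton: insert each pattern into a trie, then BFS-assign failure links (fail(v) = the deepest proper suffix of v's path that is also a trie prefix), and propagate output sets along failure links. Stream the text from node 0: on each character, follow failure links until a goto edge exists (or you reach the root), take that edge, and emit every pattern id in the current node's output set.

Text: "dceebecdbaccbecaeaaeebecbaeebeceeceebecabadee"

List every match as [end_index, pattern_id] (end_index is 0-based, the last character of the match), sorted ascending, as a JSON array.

Build:
Trie nodes:
  n0 'ε': b→6 e→1
  n1 'e': e→2
  n2 'ee': b→3
  n3 'eeb': e→4
  n4 'eebe': c→5
  n5 'eebec': ·  [P0 ends]
  n6 'b': a→7
  n7 'ba': ·  [P1 ends]

Failure links (BFS by depth):
  fail(1) 'e': from fail(0)=0 chase 'e': 0 ⇒ 0;  out=∅∪out(0)=∅
  fail(6) 'b': from fail(0)=0 chase 'b': 0 ⇒ 0;  out=∅∪out(0)=∅
  fail(2) 'ee': from fail(1)=0 chase 'e': 0 ⇒ 1;  out=∅∪out(1)=∅
  fail(7) 'ba': from fail(6)=0 chase 'a': 0 ⇒ 0;  out={1}∪out(0)={1}
  fail(3) 'eeb': from fail(2)=1 chase 'b': 1→0 ⇒ 6;  out=∅∪out(6)=∅
  fail(4) 'eebe': from fail(3)=6 chase 'e': 6→0 ⇒ 1;  out=∅∪out(1)=∅
  fail(5) 'eebec': from fail(4)=1 chase 'c': 1→0 ⇒ 0;  out={0}∪out(0)={0}

Run:
[0] read 'd'  n0⇒n0
[1] read 'c'  n0⇒n0
[2] read 'e'  n0⇒n1
[3] read 'e'  n1⇒n2
[4] read 'b'  n2⇒n3
[5] read 'e'  n3⇒n4
[6] read 'c'  n4⇒n5  emit P0@[2:6]
[7] read 'd'  n5⇒n0 (fail-walked)
[8] read 'b'  n0⇒n6
[9] read 'a'  n6⇒n7  emit P1@[8:9]
[10] read 'c'  n7⇒n0 (fail-walked)
[11] read 'c'  n0⇒n0
[12] read 'b'  n0⇒n6
[13] read 'e'  n6⇒n1 (fail-walked)
[14] read 'c'  n1⇒n0 (fail-walked)
[15] read 'a'  n0⇒n0
[16] read 'e'  n0⇒n1
[17] read 'a'  n1⇒n0 (fail-walked)
[18] read 'a'  n0⇒n0
[19] read 'e'  n0⇒n1
[20] read 'e'  n1⇒n2
[21] read 'b'  n2⇒n3
[22] read 'e'  n3⇒n4
[23] read 'c'  n4⇒n5  emit P0@[19:23]
[24] read 'b'  n5⇒n6 (fail-walked)
[25] read 'a'  n6⇒n7  emit P1@[24:25]
[26] read 'e'  n7⇒n1 (fail-walked)
[27] read 'e'  n1⇒n2
[28] read 'b'  n2⇒n3
[29] read 'e'  n3⇒n4
[30] read 'c'  n4⇒n5  emit P0@[26:30]
[31] read 'e'  n5⇒n1 (fail-walked)
[32] read 'e'  n1⇒n2
[33] read 'c'  n2⇒n0 (fail-walked)
[34] read 'e'  n0⇒n1
[35] read 'e'  n1⇒n2
[36] read 'b'  n2⇒n3
[37] read 'e'  n3⇒n4
[38] read 'c'  n4⇒n5  emit P0@[34:38]
[39] read 'a'  n5⇒n0 (fail-walked)
[40] read 'b'  n0⇒n6
[41] read 'a'  n6⇒n7  emit P1@[40:41]
[42] read 'd'  n7⇒n0 (fail-walked)
[43] read 'e'  n0⇒n1
[44] read 'e'  n1⇒n2

All matches (sorted): [[6,0],[9,1],[23,0],[25,1],[30,0],[38,0],[41,1]]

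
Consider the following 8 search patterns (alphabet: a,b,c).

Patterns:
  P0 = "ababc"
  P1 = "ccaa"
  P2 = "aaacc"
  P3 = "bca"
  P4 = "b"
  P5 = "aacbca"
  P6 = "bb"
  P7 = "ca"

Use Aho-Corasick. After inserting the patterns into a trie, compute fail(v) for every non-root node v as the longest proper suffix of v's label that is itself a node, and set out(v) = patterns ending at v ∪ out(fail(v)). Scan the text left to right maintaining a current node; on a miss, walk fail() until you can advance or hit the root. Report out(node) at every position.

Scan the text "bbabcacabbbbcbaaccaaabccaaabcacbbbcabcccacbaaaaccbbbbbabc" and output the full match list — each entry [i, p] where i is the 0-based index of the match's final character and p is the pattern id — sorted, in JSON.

Build automaton:
Trie (insert patterns):
  0='ε' goto a→1 b→14 c→6
  1='a' goto a→10 b→2
  2='ab' goto a→3
  3='aba' goto b→4
  4='abab' goto c→5
  5='ababc' goto ·  [P0 ends]
  6='c' goto a→22 c→7
  7='cc' goto a→8
  8='cca' goto a→9
  9='ccaa' goto ·  [P1 ends]
  10='aa' goto a→11 c→17
  11='aaa' goto c→12
  12='aaac' goto c→13
  13='aaacc' goto ·  [P2 ends]
  14='b' goto b→21 c→15  [P4 ends]
  15='bc' goto a→16
  16='bca' goto ·  [P3 ends]
  17='aac' goto b→18
  18='aacb' goto c→19
  19='aacbc' goto a→20
  20='aacbca' goto ·  [P5 ends]
  21='bb' goto ·  [P6 ends]
  22='ca' goto ·  [P7 ends]

Failure links (BFS by depth):
  n1('a'): parent n0 fail=0; on 'a' 0 → fail=0;  out ∅∪∅=∅
  n6('c'): parent n0 fail=0; on 'c' 0 → fail=0;  out ∅∪∅=∅
  n14('b'): parent n0 fail=0; on 'b' 0 → fail=0;  out {4}∪∅={4}
  n2('ab'): parent n1 fail=0; on 'b' 0 → fail=14;  out ∅∪{4}={4}
  n7('cc'): parent n6 fail=0; on 'c' 0 → fail=6;  out ∅∪∅=∅
  n10('aa'): parent n1 fail=0; on 'a' 0 → fail=1;  out ∅∪∅=∅
  n15('bc'): parent n14 fail=0; on 'c' 0 → fail=6;  out ∅∪∅=∅
  n21('bb'): parent n14 fail=0; on 'b' 0 → fail=14;  out {6}∪{4}={4,6}
  n22('ca'): parent n6 fail=0; on 'a' 0 → fail=1;  out {7}∪∅={7}
  n3('aba'): parent n2 fail=14; on 'a' 14→0 → fail=1;  out ∅∪∅=∅
  n8('cca'): parent n7 fail=6; on 'a' 6 → fail=22;  out ∅∪{7}={7}
  n11('aaa'): parent n10 fail=1; on 'a' 1 → fail=10;  out ∅∪∅=∅
  n16('bca'): parent n15 fail=6; on 'a' 6 → fail=22;  out {3}∪{7}={3,7}
  n17('aac'): parent n10 fail=1; on 'c' 1→0 → fail=6;  out ∅∪∅=∅
  n4('abab'): parent n3 fail=1; on 'b' 1 → fail=2;  out ∅∪{4}={4}
  n9('ccaa'): parent n8 fail=22; on 'a' 22→1 → fail=10;  out {1}∪∅={1}
  n12('aaac'): parent n11 fail=10; on 'c' 10 → fail=17;  out ∅∪∅=∅
  n18('aacb'): parent n17 fail=6; on 'b' 6→0 → fail=14;  out ∅∪{4}={4}
  n5('ababc'): parent n4 fail=2; on 'c' 2→14 → fail=15;  out {0}∪∅={0}
  n13('aaacc'): parent n12 fail=17; on 'c' 17→6 → fail=7;  out {2}∪∅={2}
  n19('aacbc'): parent n18 fail=14; on 'c' 14 → fail=15;  out ∅∪∅=∅
  n20('aacbca'): parent n19 fail=15; on 'a' 15 → fail=16;  out {5}∪{3,7}={3,5,7}

Run:
i=0 'b': node 0→14  emit P4@[0:0]
i=1 'b': node 14→21  emit P4@[1:1],P6@[0:1]
i=2 'a': node 21→1 (fail-walked)
i=3 'b': node 1→2  emit P4@[3:3]
i=4 'c': node 2→15 (fail-walked)
i=5 'a': node 15→16  emit P3@[3:5],P7@[4:5]
i=6 'c': node 16→6 (fail-walked)
i=7 'a': node 6→22  emit P7@[6:7]
i=8 'b': node 22→2 (fail-walked)  emit P4@[8:8]
i=9 'b': node 2→21 (fail-walked)  emit P4@[9:9],P6@[8:9]
i=10 'b': node 21→21 (fail-walked)  emit P4@[10:10],P6@[9:10]
i=11 'b': node 21→21 (fail-walked)  emit P4@[11:11],P6@[10:11]
i=12 'c': node 21→15 (fail-walked)
i=13 'b': node 15→14 (fail-walked)  emit P4@[13:13]
i=14 'a': node 14→1 (fail-walked)
i=15 'a': node 1→10
i=16 'c': node 10→17
i=17 'c': node 17→7 (fail-walked)
i=18 'a': node 7→8  emit P7@[17:18]
i=19 'a': node 8→9  emit P1@[16:19]
i=20 'a': node 9→11 (fail-walked)
i=21 'b': node 11→2 (fail-walked)  emit P4@[21:21]
i=22 'c': node 2→15 (fail-walked)
i=23 'c': node 15→7 (fail-walked)
i=24 'a': node 7→8  emit P7@[23:24]
i=25 'a': node 8→9  emit P1@[22:25]
i=26 'a': node 9→11 (fail-walked)
i=27 'b': node 11→2 (fail-walked)  emit P4@[27:27]
i=28 'c': node 2→15 (fail-walked)
i=29 'a': node 15→16  emit P3@[27:29],P7@[28:29]
i=30 'c': node 16→6 (fail-walked)
i=31 'b': node 6→14 (fail-walked)  emit P4@[31:31]
i=32 'b': node 14→21  emit P4@[32:32],P6@[31:32]
i=33 'b': node 21→21 (fail-walked)  emit P4@[33:33],P6@[32:33]
i=34 'c': node 21→15 (fail-walked)
i=35 'a': node 15→16  emit P3@[33:35],P7@[34:35]
i=36 'b': node 16→2 (fail-walked)  emit P4@[36:36]
i=37 'c': node 2→15 (fail-walked)
i=38 'c': node 15→7 (fail-walked)
i=39 'c': node 7→7 (fail-walked)
i=40 'a': node 7→8  emit P7@[39:40]
i=41 'c': node 8→6 (fail-walked)
i=42 'b': node 6→14 (fail-walked)  emit P4@[42:42]
i=43 'a': node 14→1 (fail-walked)
i=44 'a': node 1→10
i=45 'a': node 10→11
i=46 'a': node 11→11 (fail-walked)
i=47 'c': node 11→12
i=48 'c': node 12→13  emit P2@[44:48]
i=49 'b': node 13→14 (fail-walked)  emit P4@[49:49]
i=50 'b': node 14→21  emit P4@[50:50],P6@[49:50]
i=51 'b': node 21→21 (fail-walked)  emit P4@[51:51],P6@[50:51]
i=52 'b': node 21→21 (fail-walked)  emit P4@[52:52],P6@[51:52]
i=53 'b': node 21→21 (fail-walked)  emit P4@[53:53],P6@[52:53]
i=54 'a': node 21→1 (fail-walked)
i=55 'b': node 1→2  emit P4@[55:55]
i=56 'c': node 2→15 (fail-walked)

All matches (sorted): [[0,4],[1,4],[1,6],[3,4],[5,3],[5,7],[7,7],[8,4],[9,4],[9,6],[10,4],[10,6],[11,4],[11,6],[13,4],[18,7],[19,1],[21,4],[24,7],[25,1],[27,4],[29,3],[29,7],[31,4],[32,4],[32,6],[33,4],[33,6],[35,3],[35,7],[36,4],[40,7],[42,4],[48,2],[49,4],[50,4],[50,6],[51,4],[51,6],[52,4],[52,6],[53,4],[53,6],[55,4]]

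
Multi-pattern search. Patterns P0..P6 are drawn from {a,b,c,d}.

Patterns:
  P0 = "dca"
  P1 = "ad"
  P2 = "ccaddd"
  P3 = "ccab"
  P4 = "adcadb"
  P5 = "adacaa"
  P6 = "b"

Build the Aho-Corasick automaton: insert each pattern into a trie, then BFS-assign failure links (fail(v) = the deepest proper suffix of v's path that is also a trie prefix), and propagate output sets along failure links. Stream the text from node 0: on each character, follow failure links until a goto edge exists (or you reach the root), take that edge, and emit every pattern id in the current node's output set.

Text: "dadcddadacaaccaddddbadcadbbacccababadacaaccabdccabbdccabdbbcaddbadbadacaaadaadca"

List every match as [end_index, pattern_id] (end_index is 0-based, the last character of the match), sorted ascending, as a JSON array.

Build automaton:
Trie (insert patterns):
  0='ε' goto a→4 b→21 c→6 d→1
  1='d' goto c→2
  2='dc' goto a→3
  3='dca' goto ·  [P0 ends]
  4='a' goto d→5
  5='ad' goto a→17 c→13  [P1 ends]
  6='c' goto c→7
  7='cc' goto a→8
  8='cca' goto b→12 d→9
  9='ccad' goto d→10
  10='ccadd' goto d→11
  11='ccaddd' goto ·  [P2 ends]
  12='ccab' goto ·  [P3 ends]
  13='adc' goto a→14
  14='adca' goto d→15
  15='adcad' goto b→16
  16='adcadb' goto ·  [P4 ends]
  17='ada' goto c→18
  18='adac' goto a→19
  19='adaca' goto a→20
  20='adacaa' goto ·  [P5 ends]
  21='b' goto ·  [P6 ends]

BFS fail/out derivation:
  fail(1) 'd': from fail(0)=0 chase 'd': 0 ⇒ 0;  out=∅∪out(0)=∅
  fail(4) 'a': from fail(0)=0 chase 'a': 0 ⇒ 0;  out=∅∪out(0)=∅
  fail(6) 'c': from fail(0)=0 chase 'c': 0 ⇒ 0;  out=∅∪out(0)=∅
  fail(21) 'b': from fail(0)=0 chase 'b': 0 ⇒ 0;  out={6}∪out(0)={6}
  fail(2) 'dc': from fail(1)=0 chase 'c': 0 ⇒ 6;  out=∅∪out(6)=∅
  fail(5) 'ad': from fail(4)=0 chase 'd': 0 ⇒ 1;  out={1}∪out(1)={1}
  fail(7) 'cc': from fail(6)=0 chase 'c': 0 ⇒ 6;  out=∅∪out(6)=∅
  fail(3) 'dca': from fail(2)=6 chase 'a': 6→0 ⇒ 4;  out={0}∪out(4)={0}
  fail(8) 'cca': from fail(7)=6 chase 'a': 6→0 ⇒ 4;  out=∅∪out(4)=∅
  fail(13) 'adc': from fail(5)=1 chase 'c': 1 ⇒ 2;  out=∅∪out(2)=∅
  fail(17) 'ada': from fail(5)=1 chase 'a': 1→0 ⇒ 4;  out=∅∪out(4)=∅
  fail(9) 'ccad': from fail(8)=4 chase 'd': 4 ⇒ 5;  out=∅∪out(5)={1}
  fail(12) 'ccab': from fail(8)=4 chase 'b': 4→0 ⇒ 21;  out={3}∪out(21)={3,6}
  fail(14) 'adca': from fail(13)=2 chase 'a': 2 ⇒ 3;  out=∅∪out(3)={0}
  fail(18) 'adac': from fail(17)=4 chase 'c': 4→0 ⇒ 6;  out=∅∪out(6)=∅
  fail(10) 'ccadd': from fail(9)=5 chase 'd': 5→1→0 ⇒ 1;  out=∅∪out(1)=∅
  fail(15) 'adcad': from fail(14)=3 chase 'd': 3→4 ⇒ 5;  out=∅∪out(5)={1}
  fail(19) 'adaca': from fail(18)=6 chase 'a': 6→0 ⇒ 4;  out=∅∪out(4)=∅
  fail(11) 'ccaddd': from fail(10)=1 chase 'd': 1→0 ⇒ 1;  out={2}∪out(1)={2}
  fail(16) 'adcadb': from fail(15)=5 chase 'b': 5→1→0 ⇒ 21;  out={4}∪out(21)={4,6}
  fail(20) 'adacaa': from fail(19)=4 chase 'a': 4→0 ⇒ 4;  out={5}∪out(4)={5}

Scan:
i=0 'd': node 0→1
i=1 'a': node 1→4 (via fail)
i=2 'd': node 4→5  → match P1@[1:2]
i=3 'c': node 5→13
i=4 'd': node 13→1 (via fail)
i=5 'd': node 1→1 (via fail)
i=6 'a': node 1→4 (via fail)
i=7 'd': node 4→5  → match P1@[6:7]
i=8 'a': node 5→17
i=9 'c': node 17→18
i=10 'a': node 18→19
i=11 'a': node 19→20  → match P5@[6:11]
i=12 'c': node 20→6 (via fail)
i=13 'c': node 6→7
i=14 'a': node 7→8
i=15 'd': node 8→9  → match P1@[14:15]
i=16 'd': node 9→10
i=17 'd': node 10→11  → match P2@[12:17]
i=18 'd': node 11→1 (via fail)
i=19 'b': node 1→21 (via fail)  → match P6@[19:19]
i=20 'a': node 21→4 (via fail)
i=21 'd': node 4→5  → match P1@[20:21]
i=22 'c': node 5→13
i=23 'a': node 13→14  → match P0@[21:23]
i=24 'd': node 14→15  → match P1@[23:24]
i=25 'b': node 15→16  → match P4@[20:25],P6@[25:25]
i=26 'b': node 16→21 (via fail)  → match P6@[26:26]
i=27 'a': node 21→4 (via fail)
i=28 'c': node 4→6 (via fail)
i=29 'c': node 6→7
i=30 'c': node 7→7 (via fail)
i=31 'a': node 7→8
i=32 'b': node 8→12  → match P3@[29:32],P6@[32:32]
i=33 'a': node 12→4 (via fail)
i=34 'b': node 4→21 (via fail)  → match P6@[34:34]
i=35 'a': node 21→4 (via fail)
i=36 'd': node 4→5  → match P1@[35:36]
i=37 'a': node 5→17
i=38 'c': node 17→18
i=39 'a': node 18→19
i=40 'a': node 19→20  → match P5@[35:40]
i=41 'c': node 20→6 (via fail)
i=42 'c': node 6→7
i=43 'a': node 7→8
i=44 'b': node 8→12  → match P3@[41:44],P6@[44:44]
i=45 'd': node 12→1 (via fail)
i=46 'c': node 1→2
i=47 'c': node 2→7 (via fail)
i=48 'a': node 7→8
i=49 'b': node 8→12  → match P3@[46:49],P6@[49:49]
i=50 'b': node 12→21 (via fail)  → match P6@[50:50]
i=51 'd': node 21→1 (via fail)
i=52 'c': node 1→2
i=53 'c': node 2→7 (via fail)
i=54 'a': node 7→8
i=55 'b': node 8→12  → match P3@[52:55],P6@[55:55]
i=56 'd': node 12→1 (via fail)
i=57 'b': node 1→21 (via fail)  → match P6@[57:57]
i=58 'b': node 21→21 (via fail)  → match P6@[58:58]
i=59 'c': node 21→6 (via fail)
i=60 'a': node 6→4 (via fail)
i=61 'd': node 4→5  → match P1@[60:61]
i=62 'd': node 5→1 (via fail)
i=63 'b': node 1→21 (via fail)  → match P6@[63:63]
i=64 'a': node 21→4 (via fail)
i=65 'd': node 4→5  → match P1@[64:65]
i=66 'b': node 5→21 (via fail)  → match P6@[66:66]
i=67 'a': node 21→4 (via fail)
i=68 'd': node 4→5  → match P1@[67:68]
i=69 'a': node 5→17
i=70 'c': node 17→18
i=71 'a': node 18→19
i=72 'a': node 19→20  → match P5@[67:72]
i=73 'a': node 20→4 (via fail)
i=74 'd': node 4→5  → match P1@[73:74]
i=75 'a': node 5→17
i=76 'a': node 17→4 (via fail)
i=77 'd': node 4→5  → match P1@[76:77]
i=78 'c': node 5→13
i=79 'a': node 13→14  → match P0@[77:79]

Result: [[2,1],[7,1],[11,5],[15,1],[17,2],[19,6],[21,1],[23,0],[24,1],[25,4],[25,6],[26,6],[32,3],[32,6],[34,6],[36,1],[40,5],[44,3],[44,6],[49,3],[49,6],[50,6],[55,3],[55,6],[57,6],[58,6],[61,1],[63,6],[65,1],[66,6],[68,1],[72,5],[74,1],[77,1],[79,0]]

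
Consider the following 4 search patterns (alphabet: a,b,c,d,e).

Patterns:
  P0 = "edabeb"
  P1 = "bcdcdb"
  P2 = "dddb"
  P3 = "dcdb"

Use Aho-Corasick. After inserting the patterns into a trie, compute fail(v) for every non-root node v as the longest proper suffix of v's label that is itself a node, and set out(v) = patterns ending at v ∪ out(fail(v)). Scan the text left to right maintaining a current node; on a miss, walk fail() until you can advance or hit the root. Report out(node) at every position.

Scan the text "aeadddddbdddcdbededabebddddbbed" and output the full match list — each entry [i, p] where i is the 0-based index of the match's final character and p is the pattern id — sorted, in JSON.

Build:
Trie (insert patterns):
  0='ε' goto b→7 d→13 e→1
  1='e' goto d→2
  2='ed' goto a→3
  3='eda' goto b→4
  4='edab' goto e→5
  5='edabe' goto b→6
  6='edabeb' goto ·  [P0 ends]
  7='b' goto c→8
  8='bc' goto d→9
  9='bcd' goto c→10
  10='bcdc' goto d→11
  11='bcdcd' goto b→12
  12='bcdcdb' goto ·  [P1 ends]
  13='d' goto c→17 d→14
  14='dd' goto d→15
  15='ddd' goto b→16
  16='dddb' goto ·  [P2 ends]
  17='dc' goto d→18
  18='dcd' goto b→19
  19='dcdb' goto ·  [P3 ends]

BFS fail/out derivation:
  n1('e'): parent n0 fail=0; on 'e' 0 → fail=0;  out ∅∪∅=∅
  n7('b'): parent n0 fail=0; on 'b' 0 → fail=0;  out ∅∪∅=∅
  n13('d'): parent n0 fail=0; on 'd' 0 → fail=0;  out ∅∪∅=∅
  n2('ed'): parent n1 fail=0; on 'd' 0 → fail=13;  out ∅∪∅=∅
  n8('bc'): parent n7 fail=0; on 'c' 0 → fail=0;  out ∅∪∅=∅
  n14('dd'): parent n13 fail=0; on 'd' 0 → fail=13;  out ∅∪∅=∅
  n17('dc'): parent n13 fail=0; on 'c' 0 → fail=0;  out ∅∪∅=∅
  n3('eda'): parent n2 fail=13; on 'a' 13→0 → fail=0;  out ∅∪∅=∅
  n9('bcd'): parent n8 fail=0; on 'd' 0 → fail=13;  out ∅∪∅=∅
  n15('ddd'): parent n14 fail=13; on 'd' 13 → fail=14;  out ∅∪∅=∅
  n18('dcd'): parent n17 fail=0; on 'd' 0 → fail=13;  out ∅∪∅=∅
  n4('edab'): parent n3 fail=0; on 'b' 0 → fail=7;  out ∅∪∅=∅
  n10('bcdc'): parent n9 fail=13; on 'c' 13 → fail=17;  out ∅∪∅=∅
  n16('dddb'): parent n15 fail=14; on 'b' 14→13→0 → fail=7;  out {2}∪∅={2}
  n19('dcdb'): parent n18 fail=13; on 'b' 13→0 → fail=7;  out {3}∪∅={3}
  n5('edabe'): parent n4 fail=7; on 'e' 7→0 → fail=1;  out ∅∪∅=∅
  n11('bcdcd'): parent n10 fail=17; on 'd' 17 → fail=18;  out ∅∪∅=∅
  n6('edabeb'): parent n5 fail=1; on 'b' 1→0 → fail=7;  out {0}∪∅={0}
  n12('bcdcdb'): parent n11 fail=18; on 'b' 18 → fail=19;  out {1}∪{3}={1,3}

Scan:
i=0 'a': node 0→0
i=1 'e': node 0→1
i=2 'a': node 1→0 (fail-walked)
i=3 'd': node 0→13
i=4 'd': node 13→14
i=5 'd': node 14→15
i=6 'd': node 15→15 (fail-walked)
i=7 'd': node 15→15 (fail-walked)
i=8 'b': node 15→16  → match P2@[5:8]
i=9 'd': node 16→13 (fail-walked)
i=10 'd': node 13→14
i=11 'd': node 14→15
i=12 'c': node 15→17 (fail-walked)
i=13 'd': node 17→18
i=14 'b': node 18→19  → match P3@[11:14]
i=15 'e': node 19→1 (fail-walked)
i=16 'd': node 1→2
i=17 'e': node 2→1 (fail-walked)
i=18 'd': node 1→2
i=19 'a': node 2→3
i=20 'b': node 3→4
i=21 'e': node 4→5
i=22 'b': node 5→6  → match P0@[17:22]
i=23 'd': node 6→13 (fail-walked)
i=24 'd': node 13→14
i=25 'd': node 14→15
i=26 'd': node 15→15 (fail-walked)
i=27 'b': node 15→16  → match P2@[24:27]
i=28 'b': node 16→7 (fail-walked)
i=29 'e': node 7→1 (fail-walked)
i=30 'd': node 1→2

Result: [[8,2],[14,3],[22,0],[27,2]]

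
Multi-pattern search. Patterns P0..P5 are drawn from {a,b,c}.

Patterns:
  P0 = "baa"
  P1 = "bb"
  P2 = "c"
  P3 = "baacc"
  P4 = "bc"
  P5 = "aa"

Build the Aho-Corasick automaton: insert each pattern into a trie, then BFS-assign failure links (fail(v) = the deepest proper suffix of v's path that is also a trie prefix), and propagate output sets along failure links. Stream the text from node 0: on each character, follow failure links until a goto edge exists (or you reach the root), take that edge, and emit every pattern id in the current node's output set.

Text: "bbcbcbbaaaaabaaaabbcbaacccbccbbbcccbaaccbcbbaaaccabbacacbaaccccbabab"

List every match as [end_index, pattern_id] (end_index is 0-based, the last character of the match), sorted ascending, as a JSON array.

Construct AC machine:
Trie (insert patterns):
  n0 'ε': a→9 b→1 c→5
  n1 'b': a→2 b→4 c→8
  n2 'ba': a→3
  n3 'baa': c→6  [P0 ends]
  n4 'bb': ·  [P1 ends]
  n5 'c': ·  [P2 ends]
  n6 'baac': c→7
  n7 'baacc': ·  [P3 ends]
  n8 'bc': ·  [P4 ends]
  n9 'a': a→10
  n10 'aa': ·  [P5 ends]

BFS fail/out derivation:
  fail(1) 'b': from fail(0)=0 chase 'b': 0 ⇒ 0;  out=∅∪out(0)=∅
  fail(5) 'c': from fail(0)=0 chase 'c': 0 ⇒ 0;  out={2}∪out(0)={2}
  fail(9) 'a': from fail(0)=0 chase 'a': 0 ⇒ 0;  out=∅∪out(0)=∅
  fail(2) 'ba': from fail(1)=0 chase 'a': 0 ⇒ 9;  out=∅∪out(9)=∅
  fail(4) 'bb': from fail(1)=0 chase 'b': 0 ⇒ 1;  out={1}∪out(1)={1}
  fail(8) 'bc': from fail(1)=0 chase 'c': 0 ⇒ 5;  out={4}∪out(5)={2,4}
  fail(10) 'aa': from fail(9)=0 chase 'a': 0 ⇒ 9;  out={5}∪out(9)={5}
  fail(3) 'baa': from fail(2)=9 chase 'a': 9 ⇒ 10;  out={0}∪out(10)={0,5}
  fail(6) 'baac': from fail(3)=10 chase 'c': 10→9→0 ⇒ 5;  out=∅∪out(5)={2}
  fail(7) 'baacc': from fail(6)=5 chase 'c': 5→0 ⇒ 5;  out={3}∪out(5)={2,3}

Text stream:
i=0 'b': node 0→1
i=1 'b': node 1→4  → match P1@[0:1]
i=2 'c': node 4→8 (fail-walked)  → match P2@[2:2],P4@[1:2]
i=3 'b': node 8→1 (fail-walked)
i=4 'c': node 1→8  → match P2@[4:4],P4@[3:4]
i=5 'b': node 8→1 (fail-walked)
i=6 'b': node 1→4  → match P1@[5:6]
i=7 'a': node 4→2 (fail-walked)
i=8 'a': node 2→3  → match P0@[6:8],P5@[7:8]
i=9 'a': node 3→10 (fail-walked)  → match P5@[8:9]
i=10 'a': node 10→10 (fail-walked)  → match P5@[9:10]
i=11 'a': node 10→10 (fail-walked)  → match P5@[10:11]
i=12 'b': node 10→1 (fail-walked)
i=13 'a': node 1→2
i=14 'a': node 2→3  → match P0@[12:14],P5@[13:14]
i=15 'a': node 3→10 (fail-walked)  → match P5@[14:15]
i=16 'a': node 10→10 (fail-walked)  → match P5@[15:16]
i=17 'b': node 10→1 (fail-walked)
i=18 'b': node 1→4  → match P1@[17:18]
i=19 'c': node 4→8 (fail-walked)  → match P2@[19:19],P4@[18:19]
i=20 'b': node 8→1 (fail-walked)
i=21 'a': node 1→2
i=22 'a': node 2→3  → match P0@[20:22],P5@[21:22]
i=23 'c': node 3→6  → match P2@[23:23]
i=24 'c': node 6→7  → match P2@[24:24],P3@[20:24]
i=25 'c': node 7→5 (fail-walked)  → match P2@[25:25]
i=26 'b': node 5→1 (fail-walked)
i=27 'c': node 1→8  → match P2@[27:27],P4@[26:27]
i=28 'c': node 8→5 (fail-walked)  → match P2@[28:28]
i=29 'b': node 5→1 (fail-walked)
i=30 'b': node 1→4  → match P1@[29:30]
i=31 'b': node 4→4 (fail-walked)  → match P1@[30:31]
i=32 'c': node 4→8 (fail-walked)  → match P2@[32:32],P4@[31:32]
i=33 'c': node 8→5 (fail-walked)  → match P2@[33:33]
i=34 'c': node 5→5 (fail-walked)  → match P2@[34:34]
i=35 'b': node 5→1 (fail-walked)
i=36 'a': node 1→2
i=37 'a': node 2→3  → match P0@[35:37],P5@[36:37]
i=38 'c': node 3→6  → match P2@[38:38]
i=39 'c': node 6→7  → match P2@[39:39],P3@[35:39]
i=40 'b': node 7→1 (fail-walked)
i=41 'c': node 1→8  → match P2@[41:41],P4@[40:41]
i=42 'b': node 8→1 (fail-walked)
i=43 'b': node 1→4  → match P1@[42:43]
i=44 'a': node 4→2 (fail-walked)
i=45 'a': node 2→3  → match P0@[43:45],P5@[44:45]
i=46 'a': node 3→10 (fail-walked)  → match P5@[45:46]
i=47 'c': node 10→5 (fail-walked)  → match P2@[47:47]
i=48 'c': node 5→5 (fail-walked)  → match P2@[48:48]
i=49 'a': node 5→9 (fail-walked)
i=50 'b': node 9→1 (fail-walked)
i=51 'b': node 1→4  → match P1@[50:51]
i=52 'a': node 4→2 (fail-walked)
i=53 'c': node 2→5 (fail-walked)  → match P2@[53:53]
i=54 'a': node 5→9 (fail-walked)
i=55 'c': node 9→5 (fail-walked)  → match P2@[55:55]
i=56 'b': node 5→1 (fail-walked)
i=57 'a': node 1→2
i=58 'a': node 2→3  → match P0@[56:58],P5@[57:58]
i=59 'c': node 3→6  → match P2@[59:59]
i=60 'c': node 6→7  → match P2@[60:60],P3@[56:60]
i=61 'c': node 7→5 (fail-walked)  → match P2@[61:61]
i=62 'c': node 5→5 (fail-walked)  → match P2@[62:62]
i=63 'b': node 5→1 (fail-walked)
i=64 'a': node 1→2
i=65 'b': node 2→1 (fail-walked)
i=66 'a': node 1→2
i=67 'b': node 2→1 (fail-walked)

Result: [[1,1],[2,2],[2,4],[4,2],[4,4],[6,1],[8,0],[8,5],[9,5],[10,5],[11,5],[14,0],[14,5],[15,5],[16,5],[18,1],[19,2],[19,4],[22,0],[22,5],[23,2],[24,2],[24,3],[25,2],[27,2],[27,4],[28,2],[30,1],[31,1],[32,2],[32,4],[33,2],[34,2],[37,0],[37,5],[38,2],[39,2],[39,3],[41,2],[41,4],[43,1],[45,0],[45,5],[46,5],[47,2],[48,2],[51,1],[53,2],[55,2],[58,0],[58,5],[59,2],[60,2],[60,3],[61,2],[62,2]]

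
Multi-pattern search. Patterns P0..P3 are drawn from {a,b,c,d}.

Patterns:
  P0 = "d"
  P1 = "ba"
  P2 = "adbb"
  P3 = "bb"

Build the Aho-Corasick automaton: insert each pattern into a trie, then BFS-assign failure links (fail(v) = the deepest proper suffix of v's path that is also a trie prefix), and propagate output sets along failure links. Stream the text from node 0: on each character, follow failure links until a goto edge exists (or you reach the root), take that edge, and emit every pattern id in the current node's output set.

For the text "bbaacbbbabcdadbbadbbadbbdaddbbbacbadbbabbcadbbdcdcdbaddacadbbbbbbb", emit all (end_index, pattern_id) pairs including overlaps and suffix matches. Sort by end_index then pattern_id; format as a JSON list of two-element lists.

Build:
Trie nodes:
  0='ε' goto a→4 b→2 d→1
  1='d' goto ·  ←P0
  2='b' goto a→3 b→8
  3='ba' goto ·  ←P1
  4='a' goto d→5
  5='ad' goto b→6
  6='adb' goto b→7
  7='adbb' goto ·  ←P2
  8='bb' goto ·  ←P3

BFS fail/out derivation:
  n1('d'): parent n0 fail=0; on 'd' 0 → fail=0;  out {0}∪∅={0}
  n2('b'): parent n0 fail=0; on 'b' 0 → fail=0;  out ∅∪∅=∅
  n4('a'): parent n0 fail=0; on 'a' 0 → fail=0;  out ∅∪∅=∅
  n3('ba'): parent n2 fail=0; on 'a' 0 → fail=4;  out {1}∪∅={1}
  n5('ad'): parent n4 fail=0; on 'd' 0 → fail=1;  out ∅∪{0}={0}
  n8('bb'): parent n2 fail=0; on 'b' 0 → fail=2;  out {3}∪∅={3}
  n6('adb'): parent n5 fail=1; on 'b' 1→0 → fail=2;  out ∅∪∅=∅
  n7('adbb'): parent n6 fail=2; on 'b' 2 → fail=8;  out {2}∪{3}={2,3}

Run:
i=0 'b': node 0→2
i=1 'b': node 2→8  → match P3@[0:1]
i=2 'a': node 8→3 (via fail)  → match P1@[1:2]
i=3 'a': node 3→4 (via fail)
i=4 'c': node 4→0 (via fail)
i=5 'b': node 0→2
i=6 'b': node 2→8  → match P3@[5:6]
i=7 'b': node 8→8 (via fail)  → match P3@[6:7]
i=8 'a': node 8→3 (via fail)  → match P1@[7:8]
i=9 'b': node 3→2 (via fail)
i=10 'c': node 2→0 (via fail)
i=11 'd': node 0→1  → match P0@[11:11]
i=12 'a': node 1→4 (via fail)
i=13 'd': node 4→5  → match P0@[13:13]
i=14 'b': node 5→6
i=15 'b': node 6→7  → match P2@[12:15],P3@[14:15]
i=16 'a': node 7→3 (via fail)  → match P1@[15:16]
i=17 'd': node 3→5 (via fail)  → match P0@[17:17]
i=18 'b': node 5→6
i=19 'b': node 6→7  → match P2@[16:19],P3@[18:19]
i=20 'a': node 7→3 (via fail)  → match P1@[19:20]
i=21 'd': node 3→5 (via fail)  → match P0@[21:21]
i=22 'b': node 5→6
i=23 'b': node 6→7  → match P2@[20:23],P3@[22:23]
i=24 'd': node 7→1 (via fail)  → match P0@[24:24]
i=25 'a': node 1→4 (via fail)
i=26 'd': node 4→5  → match P0@[26:26]
i=27 'd': node 5→1 (via fail)  → match P0@[27:27]
i=28 'b': node 1→2 (via fail)
i=29 'b': node 2→8  → match P3@[28:29]
i=30 'b': node 8→8 (via fail)  → match P3@[29:30]
i=31 'a': node 8→3 (via fail)  → match P1@[30:31]
i=32 'c': node 3→0 (via fail)
i=33 'b': node 0→2
i=34 'a': node 2→3  → match P1@[33:34]
i=35 'd': node 3→5 (via fail)  → match P0@[35:35]
i=36 'b': node 5→6
i=37 'b': node 6→7  → match P2@[34:37],P3@[36:37]
i=38 'a': node 7→3 (via fail)  → match P1@[37:38]
i=39 'b': node 3→2 (via fail)
i=40 'b': node 2→8  → match P3@[39:40]
i=41 'c': node 8→0 (via fail)
i=42 'a': node 0→4
i=43 'd': node 4→5  → match P0@[43:43]
i=44 'b': node 5→6
i=45 'b': node 6→7  → match P2@[42:45],P3@[44:45]
i=46 'd': node 7→1 (via fail)  → match P0@[46:46]
i=47 'c': node 1→0 (via fail)
i=48 'd': node 0→1  → match P0@[48:48]
i=49 'c': node 1→0 (via fail)
i=50 'd': node 0→1  → match P0@[50:50]
i=51 'b': node 1→2 (via fail)
i=52 'a': node 2→3  → match P1@[51:52]
i=53 'd': node 3→5 (via fail)  → match P0@[53:53]
i=54 'd': node 5→1 (via fail)  → match P0@[54:54]
i=55 'a': node 1→4 (via fail)
i=56 'c': node 4→0 (via fail)
i=57 'a': node 0→4
i=58 'd': node 4→5  → match P0@[58:58]
i=59 'b': node 5→6
i=60 'b': node 6→7  → match P2@[57:60],P3@[59:60]
i=61 'b': node 7→8 (via fail)  → match P3@[60:61]
i=62 'b': node 8→8 (via fail)  → match P3@[61:62]
i=63 'b': node 8→8 (via fail)  → match P3@[62:63]
i=64 'b': node 8→8 (via fail)  → match P3@[63:64]
i=65 'b': node 8→8 (via fail)  → match P3@[64:65]

Result: [[1,3],[2,1],[6,3],[7,3],[8,1],[11,0],[13,0],[15,2],[15,3],[16,1],[17,0],[19,2],[19,3],[20,1],[21,0],[23,2],[23,3],[24,0],[26,0],[27,0],[29,3],[30,3],[31,1],[34,1],[35,0],[37,2],[37,3],[38,1],[40,3],[43,0],[45,2],[45,3],[46,0],[48,0],[50,0],[52,1],[53,0],[54,0],[58,0],[60,2],[60,3],[61,3],[62,3],[63,3],[64,3],[65,3]]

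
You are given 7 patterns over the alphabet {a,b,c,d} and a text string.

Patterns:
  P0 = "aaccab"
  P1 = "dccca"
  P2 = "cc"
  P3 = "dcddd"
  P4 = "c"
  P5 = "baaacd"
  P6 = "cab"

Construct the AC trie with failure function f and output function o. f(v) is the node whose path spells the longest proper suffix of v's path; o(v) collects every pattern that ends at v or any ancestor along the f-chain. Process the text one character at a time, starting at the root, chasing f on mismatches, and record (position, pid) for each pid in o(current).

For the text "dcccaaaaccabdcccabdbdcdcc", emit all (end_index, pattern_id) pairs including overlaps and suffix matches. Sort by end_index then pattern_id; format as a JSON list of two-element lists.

Build automaton:
Trie nodes:
  0='ε' goto a→1 b→17 c→12 d→7
  1='a' goto a→2
  2='aa' goto c→3
  3='aac' goto c→4
  4='aacc' goto a→5
  5='aacca' goto b→6
  6='aaccab' goto ·  [P0 ends]
  7='d' goto c→8
  8='dc' goto c→9 d→14
  9='dcc' goto c→10
  10='dccc' goto a→11
  11='dccca' goto ·  [P1 ends]
  12='c' goto a→23 c→13  [P4 ends]
  13='cc' goto ·  [P2 ends]
  14='dcd' goto d→15
  15='dcdd' goto d→16
  16='dcddd' goto ·  [P3 ends]
  17='b' goto a→18
  18='ba' goto a→19
  19='baa' goto a→20
  20='baaa' goto c→21
  21='baaac' goto d→22
  22='baaacd' goto ·  [P5 ends]
  23='ca' goto b→24
  24='cab' goto ·  [P6 ends]

Failure links (BFS by depth):
  fail(1) 'a': from fail(0)=0 chase 'a': 0 ⇒ 0;  out=∅∪out(0)=∅
  fail(7) 'd': from fail(0)=0 chase 'd': 0 ⇒ 0;  out=∅∪out(0)=∅
  fail(12) 'c': from fail(0)=0 chase 'c': 0 ⇒ 0;  out={4}∪out(0)={4}
  fail(17) 'b': from fail(0)=0 chase 'b': 0 ⇒ 0;  out=∅∪out(0)=∅
  fail(2) 'aa': from fail(1)=0 chase 'a': 0 ⇒ 1;  out=∅∪out(1)=∅
  fail(8) 'dc': from fail(7)=0 chase 'c': 0 ⇒ 12;  out=∅∪out(12)={4}
  fail(13) 'cc': from fail(12)=0 chase 'c': 0 ⇒ 12;  out={2}∪out(12)={2,4}
  fail(18) 'ba': from fail(17)=0 chase 'a': 0 ⇒ 1;  out=∅∪out(1)=∅
  fail(23) 'ca': from fail(12)=0 chase 'a': 0 ⇒ 1;  out=∅∪out(1)=∅
  fail(3) 'aac': from fail(2)=1 chase 'c': 1→0 ⇒ 12;  out=∅∪out(12)={4}
  fail(9) 'dcc': from fail(8)=12 chase 'c': 12 ⇒ 13;  out=∅∪out(13)={2,4}
  fail(14) 'dcd': from fail(8)=12 chase 'd': 12→0 ⇒ 7;  out=∅∪out(7)=∅
  fail(19) 'baa': from fail(18)=1 chase 'a': 1 ⇒ 2;  out=∅∪out(2)=∅
  fail(24) 'cab': from fail(23)=1 chase 'b': 1→0 ⇒ 17;  out={6}∪out(17)={6}
  fail(4) 'aacc': from fail(3)=12 chase 'c': 12 ⇒ 13;  out=∅∪out(13)={2,4}
  fail(10) 'dccc': from fail(9)=13 chase 'c': 13→12 ⇒ 13;  out=∅∪out(13)={2,4}
  fail(15) 'dcdd': from fail(14)=7 chase 'd': 7→0 ⇒ 7;  out=∅∪out(7)=∅
  fail(20) 'baaa': from fail(19)=2 chase 'a': 2→1 ⇒ 2;  out=∅∪out(2)=∅
  fail(5) 'aacca': from fail(4)=13 chase 'a': 13→12 ⇒ 23;  out=∅∪out(23)=∅
  fail(11) 'dccca': from fail(10)=13 chase 'a': 13→12 ⇒ 23;  out={1}∪out(23)={1}
  fail(16) 'dcddd': from fail(15)=7 chase 'd': 7→0 ⇒ 7;  out={3}∪out(7)={3}
  fail(21) 'baaac': from fail(20)=2 chase 'c': 2 ⇒ 3;  out=∅∪out(3)={4}
  fail(6) 'aaccab': from fail(5)=23 chase 'b': 23 ⇒ 24;  out={0}∪out(24)={0,6}
  fail(22) 'baaacd': from fail(21)=3 chase 'd': 3→12→0 ⇒ 7;  out={5}∪out(7)={5}

Text stream:
[0] read 'd'  n0⇒n7
[1] read 'c'  n7⇒n8  ** P4@[1:1]
[2] read 'c'  n8⇒n9  ** P2@[1:2],P4@[2:2]
[3] read 'c'  n9⇒n10  ** P2@[2:3],P4@[3:3]
[4] read 'a'  n10⇒n11  ** P1@[0:4]
[5] read 'a'  n11⇒n2 (via fail)
[6] read 'a'  n2⇒n2 (via fail)
[7] read 'a'  n2⇒n2 (via fail)
[8] read 'c'  n2⇒n3  ** P4@[8:8]
[9] read 'c'  n3⇒n4  ** P2@[8:9],P4@[9:9]
[10] read 'a'  n4⇒n5
[11] read 'b'  n5⇒n6  ** P0@[6:11],P6@[9:11]
[12] read 'd'  n6⇒n7 (via fail)
[13] read 'c'  n7⇒n8  ** P4@[13:13]
[14] read 'c'  n8⇒n9  ** P2@[13:14],P4@[14:14]
[15] read 'c'  n9⇒n10  ** P2@[14:15],P4@[15:15]
[16] read 'a'  n10⇒n11  ** P1@[12:16]
[17] read 'b'  n11⇒n24 (via fail)  ** P6@[15:17]
[18] read 'd'  n24⇒n7 (via fail)
[19] read 'b'  n7⇒n17 (via fail)
[20] read 'd'  n17⇒n7 (via fail)
[21] read 'c'  n7⇒n8  ** P4@[21:21]
[22] read 'd'  n8⇒n14
[23] read 'c'  n14⇒n8 (via fail)  ** P4@[23:23]
[24] read 'c'  n8⇒n9  ** P2@[23:24],P4@[24:24]

All matches (sorted): [[1,4],[2,2],[2,4],[3,2],[3,4],[4,1],[8,4],[9,2],[9,4],[11,0],[11,6],[13,4],[14,2],[14,4],[15,2],[15,4],[16,1],[17,6],[21,4],[23,4],[24,2],[24,4]]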